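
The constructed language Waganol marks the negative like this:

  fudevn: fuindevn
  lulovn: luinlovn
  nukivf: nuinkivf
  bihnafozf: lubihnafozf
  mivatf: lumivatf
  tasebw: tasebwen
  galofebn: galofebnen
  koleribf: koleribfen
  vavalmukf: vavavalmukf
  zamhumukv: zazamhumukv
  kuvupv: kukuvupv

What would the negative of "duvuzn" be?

"duvuzn" has second-to-last letter 'z'. The one such stem in the data (bihnafozf → lubihnafozf) adds the prefix lu-, so the same rule applies.
The other patterns: stems whose second-to-last letter is 'v' insert -in- after the first vowel; stems whose second-to-last letter is 'b' add -en; stems whose second-to-last letter is 'k' or 'p' repeat the first consonant+vowel as a prefix.
So duvuzn → luduvuzn.

luduvuzn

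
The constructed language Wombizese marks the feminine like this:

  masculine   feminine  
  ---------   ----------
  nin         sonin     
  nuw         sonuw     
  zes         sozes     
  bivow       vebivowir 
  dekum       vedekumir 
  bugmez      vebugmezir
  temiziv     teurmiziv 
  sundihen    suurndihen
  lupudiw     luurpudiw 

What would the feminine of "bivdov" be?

vebivdovir

nuw and bivow both end in -w yet inflect differently (sonuw, vebivowir), so the final letter is not what conditions the rule; the number of vowels is.
"bivdov" has 2 vowels. The stems with 2 vowels (bivow → vebivowir, dekum → vedekumir, bugmez → vebugmezir) add ve- … -ir around the stem.
The other patterns: stems with 1 vowel add the prefix so-; stems with 3 vowels insert -ur- after the first vowel.
So bivdov → vebivdovir.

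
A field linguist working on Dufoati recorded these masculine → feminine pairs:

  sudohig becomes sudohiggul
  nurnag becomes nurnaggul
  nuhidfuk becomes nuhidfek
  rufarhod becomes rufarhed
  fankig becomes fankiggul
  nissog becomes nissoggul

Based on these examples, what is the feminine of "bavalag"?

bavalaggul

"bavalag" ends in -g. The stems ending in -g (nissog → nissoggul, sudohig → sudohiggul, fankig → fankiggul) double the final consonant and add -ul.
The other pattern: stems ending in -d or -k change the last vowel to 'e'.
So bavalag → bavalaggul.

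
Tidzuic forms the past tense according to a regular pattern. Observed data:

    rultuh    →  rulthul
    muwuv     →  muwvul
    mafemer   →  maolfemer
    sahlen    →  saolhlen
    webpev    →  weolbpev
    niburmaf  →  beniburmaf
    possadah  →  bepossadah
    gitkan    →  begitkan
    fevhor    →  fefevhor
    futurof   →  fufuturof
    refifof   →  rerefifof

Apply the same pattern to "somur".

muwuv and webpev both end in -v yet inflect differently (muwvul, weolbpev), so the final letter is not what conditions the rule; the last vowel is.
"somur" has last vowel 'u'. The stems whose last vowel is 'u' (rultuh → rulthul, muwuv → muwvul) delete the last vowel and add -ul.
The other patterns: stems whose last vowel is 'e' insert -ol- after the first vowel; stems whose last vowel is 'a' add the prefix be-; stems whose last vowel is 'o' repeat the first consonant+vowel as a prefix.
So somur → somrul.

somrul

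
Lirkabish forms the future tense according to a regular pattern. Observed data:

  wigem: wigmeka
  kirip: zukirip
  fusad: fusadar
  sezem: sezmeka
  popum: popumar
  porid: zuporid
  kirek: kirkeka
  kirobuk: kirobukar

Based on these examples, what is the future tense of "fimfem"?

"fimfem" has last vowel 'e'. The stems whose last vowel is 'e' (sezem → sezmeka, wigem → wigmeka, kirek → kirkeka) delete the last vowel and add -eka.
So fimfem → fimfmeka.

fimfmeka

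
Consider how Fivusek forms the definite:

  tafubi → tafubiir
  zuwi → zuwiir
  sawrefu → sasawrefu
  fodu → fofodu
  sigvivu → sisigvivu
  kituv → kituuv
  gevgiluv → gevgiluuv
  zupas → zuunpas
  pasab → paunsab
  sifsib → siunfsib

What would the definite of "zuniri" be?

zuniriir

"zuniri" ends in -i. The stems ending in -i (tafubi → tafubiir, zuwi → zuwiir) add -ir.
So zuniri → zuniriir.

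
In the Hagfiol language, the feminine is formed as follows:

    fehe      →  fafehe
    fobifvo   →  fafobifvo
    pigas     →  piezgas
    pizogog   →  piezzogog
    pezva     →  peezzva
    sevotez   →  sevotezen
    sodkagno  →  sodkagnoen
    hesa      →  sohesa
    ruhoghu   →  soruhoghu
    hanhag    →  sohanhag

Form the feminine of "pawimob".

"pawimob" begins with p-. The stems beginning with p- (pigas → piezgas, pizogog → piezzogog, pezva → peezzva) insert -ez- after the first vowel.
The other patterns: stems beginning with f- add the prefix fa-; stems beginning with s- add -en; stems beginning with h- or r- add the prefix so-.
So pawimob → paezwimob.

paezwimob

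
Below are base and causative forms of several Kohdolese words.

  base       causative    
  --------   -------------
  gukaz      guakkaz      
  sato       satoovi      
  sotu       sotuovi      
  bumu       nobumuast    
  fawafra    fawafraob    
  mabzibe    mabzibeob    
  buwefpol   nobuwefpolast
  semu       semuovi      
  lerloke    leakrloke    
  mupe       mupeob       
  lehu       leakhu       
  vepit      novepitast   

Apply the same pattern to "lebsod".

bumu and sotu both end in -u yet inflect differently (nobumuast, sotuovi), so the final letter is not what conditions the rule; the first letter is.
"lebsod" begins with l-. The stems beginning with l- (lehu → leakhu, lerloke → leakrloke) insert -ak- after the first vowel.
So lebsod → leakbsod.

leakbsod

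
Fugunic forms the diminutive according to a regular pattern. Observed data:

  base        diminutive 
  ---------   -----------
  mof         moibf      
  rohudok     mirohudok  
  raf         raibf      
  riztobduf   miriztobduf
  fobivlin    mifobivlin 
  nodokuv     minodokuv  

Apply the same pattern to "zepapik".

riztobduf and mof both end in -f yet inflect differently (miriztobduf, moibf), so the final letter is not what conditions the rule; the number of vowels is.
"zepapik" has 3 vowels. The stems with 3 vowels (rohudok → mirohudok, riztobduf → miriztobduf, fobivlin → mifobivlin) add the prefix mi-.
The other pattern: stems with 1 vowel insert -ib- after the first vowel.
So zepapik → mizepapik.

mizepapik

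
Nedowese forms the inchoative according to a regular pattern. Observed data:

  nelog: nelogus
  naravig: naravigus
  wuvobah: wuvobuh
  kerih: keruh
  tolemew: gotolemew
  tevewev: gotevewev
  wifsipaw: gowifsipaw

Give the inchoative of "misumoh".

naravig and kerih both have last vowel 'i' yet inflect differently (naravigus, keruh), so the last vowel is not what conditions the rule; the final letter is.
"misumoh" ends in -h. The stems ending in -h (wuvobah → wuvobuh, kerih → keruh) change the last vowel to 'u'.
The other patterns: stems ending in -g add -us; stems ending in -v or -w add the prefix go-.
So misumoh → misumuh.

misumuh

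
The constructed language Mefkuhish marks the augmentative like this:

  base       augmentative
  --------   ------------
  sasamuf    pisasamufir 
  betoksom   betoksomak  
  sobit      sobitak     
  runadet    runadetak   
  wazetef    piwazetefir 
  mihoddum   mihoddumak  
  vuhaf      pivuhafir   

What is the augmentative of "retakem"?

retakemak

sasamuf and mihoddum both have last vowel 'u' yet inflect differently (pisasamufir, mihoddumak), so the last vowel is not what conditions the rule; the final letter is.
"retakem" ends in -m. The stems ending in -m (mihoddum → mihoddumak, betoksom → betoksomak) add -ak.
The other pattern: stems ending in -f add pi- … -ir around the stem.
So retakem → retakemak.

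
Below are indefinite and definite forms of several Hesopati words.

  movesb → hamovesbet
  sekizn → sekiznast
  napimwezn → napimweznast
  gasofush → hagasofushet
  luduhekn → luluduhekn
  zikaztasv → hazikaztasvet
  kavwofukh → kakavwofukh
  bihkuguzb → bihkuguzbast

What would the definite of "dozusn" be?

hadozusnet

gasofush and kavwofukh both end in -h yet inflect differently (hagasofushet, kakavwofukh), so the final letter is not what conditions the rule; the second-to-last letter is.
"dozusn" has second-to-last letter 's'. The stems whose second-to-last letter is 's' (movesb → hamovesbet, gasofush → hagasofushet, zikaztasv → hazikaztasvet) add ha- … -et around the stem.
The other patterns: stems whose second-to-last letter is 'k' repeat the first consonant+vowel as a prefix; stems whose second-to-last letter is 'z' add -ast.
So dozusn → hadozusnet.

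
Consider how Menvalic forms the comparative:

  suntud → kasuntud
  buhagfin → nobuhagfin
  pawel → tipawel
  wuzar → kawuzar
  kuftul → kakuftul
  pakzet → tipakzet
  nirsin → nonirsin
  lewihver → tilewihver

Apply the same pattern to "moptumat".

kamoptumat

lewihver and wuzar both end in -r yet inflect differently (tilewihver, kawuzar), so the final letter is not what conditions the rule; the last vowel is.
"moptumat" has last vowel 'a'. The one such stem in the data (wuzar → kawuzar) adds the prefix ka-, so the same rule applies.
So moptumat → kamoptumat.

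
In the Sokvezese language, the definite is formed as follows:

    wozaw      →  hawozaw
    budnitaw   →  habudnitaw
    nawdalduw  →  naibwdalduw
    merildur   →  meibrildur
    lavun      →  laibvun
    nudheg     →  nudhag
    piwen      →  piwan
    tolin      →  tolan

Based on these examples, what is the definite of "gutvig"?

gutvag

wozaw and nawdalduw both end in -w yet inflect differently (hawozaw, naibwdalduw), so the final letter is not what conditions the rule; the last vowel is.
"gutvig" has last vowel 'i'. The one such stem in the data (tolin → tolan) changes the last vowel to 'a' (as do nudheg, piwen), so the same rule applies.
So gutvig → gutvag.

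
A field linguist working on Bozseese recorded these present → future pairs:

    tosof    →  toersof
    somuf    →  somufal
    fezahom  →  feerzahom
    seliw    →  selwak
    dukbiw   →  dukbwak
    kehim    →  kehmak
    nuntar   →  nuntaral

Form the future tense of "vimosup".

"vimosup" has last vowel 'u'. The one such stem in the data (somuf → somufal) adds -al, so the same rule applies.
So vimosup → vimosupal.

vimosupal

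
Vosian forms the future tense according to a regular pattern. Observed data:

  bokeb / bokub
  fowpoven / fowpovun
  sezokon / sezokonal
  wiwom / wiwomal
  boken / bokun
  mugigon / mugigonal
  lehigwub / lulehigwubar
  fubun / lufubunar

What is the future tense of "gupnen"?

"gupnen" has last vowel 'e'. The stems whose last vowel is 'e' (boken → bokun, bokeb → bokub, fowpoven → fowpovun) change the last vowel to 'u'.
So gupnen → gupnun.

gupnun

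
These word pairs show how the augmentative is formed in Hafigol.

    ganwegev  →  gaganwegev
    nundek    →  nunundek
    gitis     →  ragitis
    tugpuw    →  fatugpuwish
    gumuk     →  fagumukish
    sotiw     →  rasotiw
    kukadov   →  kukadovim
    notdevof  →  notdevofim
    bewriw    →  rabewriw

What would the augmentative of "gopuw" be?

fagopuwish

"gopuw" has last vowel 'u'. The stems whose last vowel is 'u' (tugpuw → fatugpuwish, gumuk → fagumukish) add fa- … -ish around the stem.
So gopuw → fagopuwish.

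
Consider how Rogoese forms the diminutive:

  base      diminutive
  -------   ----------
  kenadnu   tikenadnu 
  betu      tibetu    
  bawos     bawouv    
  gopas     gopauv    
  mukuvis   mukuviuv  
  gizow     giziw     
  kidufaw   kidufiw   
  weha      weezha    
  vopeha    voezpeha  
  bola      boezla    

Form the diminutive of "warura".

bawos and gizow both have last vowel 'o' yet inflect differently (bawouv, giziw), so the last vowel is not what conditions the rule; the final letter is.
"warura" ends in -a. The stems ending in -a (weha → weezha, vopeha → voezpeha, bola → boezla) insert -ez- after the first vowel.
So warura → waezrura.

waezrura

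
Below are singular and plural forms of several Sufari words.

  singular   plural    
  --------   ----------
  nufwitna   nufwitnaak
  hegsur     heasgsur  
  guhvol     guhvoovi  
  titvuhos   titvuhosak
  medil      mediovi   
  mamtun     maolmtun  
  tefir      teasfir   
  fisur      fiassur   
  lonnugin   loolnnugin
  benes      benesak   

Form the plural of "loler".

tefir and medil both have last vowel 'i' yet inflect differently (teasfir, mediovi), so the last vowel is not what conditions the rule; the final letter is.
"loler" ends in -r. The stems ending in -r (hegsur → heasgsur, fisur → fiassur, tefir → teasfir) insert -as- after the first vowel.
The other patterns: stems ending in -a or -s add -ak; stems ending in -l drop the final letter and add -ovi; stems ending in -n insert -ol- after the first vowel.
So loler → loasler.

loasler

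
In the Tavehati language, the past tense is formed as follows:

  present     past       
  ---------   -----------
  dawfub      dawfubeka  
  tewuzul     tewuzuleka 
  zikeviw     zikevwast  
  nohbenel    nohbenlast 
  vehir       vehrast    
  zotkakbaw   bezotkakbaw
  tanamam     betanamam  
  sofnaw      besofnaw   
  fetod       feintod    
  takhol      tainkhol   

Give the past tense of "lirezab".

belirezab

"lirezab" has last vowel 'a'. The stems whose last vowel is 'a' (zotkakbaw → bezotkakbaw, tanamam → betanamam, sofnaw → besofnaw) add the prefix be-.
So lirezab → belirezab.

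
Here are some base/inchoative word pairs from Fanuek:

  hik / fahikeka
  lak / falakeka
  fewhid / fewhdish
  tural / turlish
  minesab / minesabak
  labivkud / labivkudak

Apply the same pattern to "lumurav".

fewhid and labivkud both end in -d yet inflect differently (fewhdish, labivkudak), so the final letter is not what conditions the rule; the number of vowels is.
"lumurav" has 3 vowels. The stems with 3 vowels (minesab → minesabak, labivkud → labivkudak) add -ak.
So lumurav → lumuravak.

lumuravak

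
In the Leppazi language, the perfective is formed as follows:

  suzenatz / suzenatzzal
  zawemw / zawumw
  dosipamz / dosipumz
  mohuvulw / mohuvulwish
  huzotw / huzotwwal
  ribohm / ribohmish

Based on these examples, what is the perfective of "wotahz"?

wotahzish

zawemw and huzotw both end in -w yet inflect differently (zawumw, huzotwwal), so the final letter is not what conditions the rule; the second-to-last letter is.
"wotahz" has second-to-last letter 'h'. The one such stem in the data (ribohm → ribohmish) adds -ish, so the same rule applies.
So wotahz → wotahzish.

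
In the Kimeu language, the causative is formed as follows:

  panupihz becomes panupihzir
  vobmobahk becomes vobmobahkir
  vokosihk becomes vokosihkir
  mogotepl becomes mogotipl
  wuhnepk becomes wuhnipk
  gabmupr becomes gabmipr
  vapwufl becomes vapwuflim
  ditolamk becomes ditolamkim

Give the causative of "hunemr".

"hunemr" has second-to-last letter 'm'. The one such stem in the data (ditolamk → ditolamkim) adds -im, so the same rule applies.
So hunemr → hunemrim.

hunemrim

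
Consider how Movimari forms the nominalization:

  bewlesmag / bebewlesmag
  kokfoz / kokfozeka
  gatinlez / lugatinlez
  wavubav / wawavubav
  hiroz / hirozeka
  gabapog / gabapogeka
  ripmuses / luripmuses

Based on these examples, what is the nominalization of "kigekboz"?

"kigekboz" has last vowel 'o'. The stems whose last vowel is 'o' (gabapog → gabapogeka, hiroz → hirozeka, kokfoz → kokfozeka) add -eka.
The other patterns: stems whose last vowel is 'e' add the prefix lu-; stems whose last vowel is 'a' repeat the first consonant+vowel as a prefix.
So kigekboz → kigekbozeka.

kigekbozeka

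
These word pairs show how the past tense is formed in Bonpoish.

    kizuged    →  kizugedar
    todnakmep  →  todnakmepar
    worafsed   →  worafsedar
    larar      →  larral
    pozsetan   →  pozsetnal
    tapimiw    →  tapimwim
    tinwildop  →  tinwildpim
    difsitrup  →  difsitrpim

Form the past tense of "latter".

latterar

todnakmep and tinwildop both end in -p yet inflect differently (todnakmepar, tinwildpim), so the final letter is not what conditions the rule; the last vowel is.
"latter" has last vowel 'e'. The stems whose last vowel is 'e' (kizuged → kizugedar, todnakmep → todnakmepar, worafsed → worafsedar) add -ar.
The other patterns: stems whose last vowel is 'a' delete the last vowel and add -al; stems whose last vowel is 'i', 'o' or 'u' delete the last vowel and add -im.
So latter → latterar.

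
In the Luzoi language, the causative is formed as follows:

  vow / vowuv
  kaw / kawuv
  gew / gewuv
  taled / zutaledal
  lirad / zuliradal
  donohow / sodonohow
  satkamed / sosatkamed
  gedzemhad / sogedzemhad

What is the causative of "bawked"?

zubawkedal

"bawked" has 2 vowels. The stems with 2 vowels (taled → zutaledal, lirad → zuliradal) add zu- … -al around the stem.
So bawked → zubawkedal.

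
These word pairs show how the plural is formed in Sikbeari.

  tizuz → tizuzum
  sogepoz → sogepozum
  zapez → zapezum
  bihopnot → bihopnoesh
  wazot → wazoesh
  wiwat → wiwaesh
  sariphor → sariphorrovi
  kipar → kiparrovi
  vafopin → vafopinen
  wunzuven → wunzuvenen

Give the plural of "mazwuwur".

sogepoz and bihopnot both have last vowel 'o' yet inflect differently (sogepozum, bihopnoesh), so the last vowel is not what conditions the rule; the final letter is.
"mazwuwur" ends in -r. The stems ending in -r (sariphor → sariphorrovi, kipar → kiparrovi) double the final consonant and add -ovi.
The other patterns: stems ending in -z add -um; stems ending in -t drop the final letter and add -esh; stems ending in -n add -en.
So mazwuwur → mazwuwurrovi.

mazwuwurrovi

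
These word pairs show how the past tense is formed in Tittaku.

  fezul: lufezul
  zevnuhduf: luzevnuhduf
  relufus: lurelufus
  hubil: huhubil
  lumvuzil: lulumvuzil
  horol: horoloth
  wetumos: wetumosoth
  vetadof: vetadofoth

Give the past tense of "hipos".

fezul and hubil both end in -l yet inflect differently (lufezul, huhubil), so the final letter is not what conditions the rule; the last vowel is.
"hipos" has last vowel 'o'. The stems whose last vowel is 'o' (horol → horoloth, wetumos → wetumosoth, vetadof → vetadofoth) add -oth.
The other patterns: stems whose last vowel is 'u' add the prefix lu-; stems whose last vowel is 'i' repeat the first consonant+vowel as a prefix.
So hipos → hiposoth.

hiposoth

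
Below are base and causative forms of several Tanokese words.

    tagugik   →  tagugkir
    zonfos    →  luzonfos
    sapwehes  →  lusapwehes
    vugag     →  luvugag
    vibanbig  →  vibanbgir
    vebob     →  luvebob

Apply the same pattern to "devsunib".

devsunbir

vibanbig and vugag both end in -g yet inflect differently (vibanbgir, luvugag), so the final letter is not what conditions the rule; the last vowel is.
"devsunib" has last vowel 'i'. The stems whose last vowel is 'i' (tagugik → tagugkir, vibanbig → vibanbgir) delete the last vowel and add -ir.
The other pattern: stems whose last vowel is 'a', 'e' or 'o' add the prefix lu-.
So devsunib → devsunbir.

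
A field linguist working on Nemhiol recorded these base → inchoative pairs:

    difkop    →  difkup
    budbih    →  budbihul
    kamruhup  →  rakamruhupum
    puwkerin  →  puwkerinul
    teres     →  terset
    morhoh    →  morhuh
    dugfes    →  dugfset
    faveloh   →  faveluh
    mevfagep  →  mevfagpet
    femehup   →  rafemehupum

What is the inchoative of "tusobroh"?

faveloh and budbih both end in -h yet inflect differently (faveluh, budbihul), so the final letter is not what conditions the rule; the last vowel is.
"tusobroh" has last vowel 'o'. The stems whose last vowel is 'o' (faveloh → faveluh, difkop → difkup, morhoh → morhuh) change the last vowel to 'u'.
The other patterns: stems whose last vowel is 'i' add -ul; stems whose last vowel is 'e' delete the last vowel and add -et; stems whose last vowel is 'u' add ra- … -um around the stem.
So tusobroh → tusobruh.

tusobruh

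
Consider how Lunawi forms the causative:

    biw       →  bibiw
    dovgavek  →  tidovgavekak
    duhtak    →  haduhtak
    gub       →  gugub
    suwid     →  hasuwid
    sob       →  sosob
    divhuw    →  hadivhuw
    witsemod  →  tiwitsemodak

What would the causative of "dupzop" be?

hadupzop

"dupzop" has 2 vowels. The stems with 2 vowels (suwid → hasuwid, divhuw → hadivhuw, duhtak → haduhtak) add the prefix ha-.
The other patterns: stems with 1 vowel repeat the first consonant+vowel as a prefix; stems with 3 vowels add ti- … -ak around the stem.
So dupzop → hadupzop.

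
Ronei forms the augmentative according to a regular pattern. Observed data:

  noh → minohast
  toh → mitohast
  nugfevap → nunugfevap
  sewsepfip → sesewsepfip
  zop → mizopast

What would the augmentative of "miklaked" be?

mimiklaked

"miklaked" has 3 vowels. The stems with 3 vowels (sewsepfip → sesewsepfip, nugfevap → nunugfevap) repeat the first consonant+vowel as a prefix.
So miklaked → mimiklaked.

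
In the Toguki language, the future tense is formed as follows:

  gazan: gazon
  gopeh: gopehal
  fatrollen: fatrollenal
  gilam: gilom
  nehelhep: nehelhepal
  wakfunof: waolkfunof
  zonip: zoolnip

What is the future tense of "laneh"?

lanehal

fatrollen and gazan both end in -n yet inflect differently (fatrollenal, gazon), so the final letter is not what conditions the rule; the last vowel is.
"laneh" has last vowel 'e'. The stems whose last vowel is 'e' (nehelhep → nehelhepal, fatrollen → fatrollenal, gopeh → gopehal) add -al.
The other patterns: stems whose last vowel is 'a' change the last vowel to 'o'; stems whose last vowel is 'i' or 'o' insert -ol- after the first vowel.
So laneh → lanehal.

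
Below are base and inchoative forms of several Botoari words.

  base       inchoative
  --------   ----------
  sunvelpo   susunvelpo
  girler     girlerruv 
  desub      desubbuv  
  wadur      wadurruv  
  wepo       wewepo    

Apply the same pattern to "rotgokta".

wadur and wepo both begin with w- yet inflect differently (wadurruv, wewepo), so the first letter is not what conditions the rule; whether the stem ends in a vowel or a consonant is.
"rotgokta" ends in a vowel. The stems ending in a vowel (wepo → wewepo, sunvelpo → susunvelpo) repeat the first consonant+vowel as a prefix.
The other pattern: stems ending in a consonant double the final consonant and add -uv.
So rotgokta → rorotgokta.

rorotgokta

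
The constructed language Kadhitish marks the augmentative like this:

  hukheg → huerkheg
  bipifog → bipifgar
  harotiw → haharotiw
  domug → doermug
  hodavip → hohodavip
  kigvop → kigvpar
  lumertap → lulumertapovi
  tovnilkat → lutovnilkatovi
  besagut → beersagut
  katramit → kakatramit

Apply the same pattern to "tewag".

lutewagovi

"tewag" has last vowel 'a'. The stems whose last vowel is 'a' (lumertap → lulumertapovi, tovnilkat → lutovnilkatovi) add lu- … -ovi around the stem.
So tewag → lutewagovi.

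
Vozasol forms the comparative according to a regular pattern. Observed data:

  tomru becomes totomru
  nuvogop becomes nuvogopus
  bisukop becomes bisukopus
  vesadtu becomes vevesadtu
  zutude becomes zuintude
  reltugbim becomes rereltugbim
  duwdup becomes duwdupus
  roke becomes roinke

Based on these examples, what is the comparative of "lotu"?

duwdup and tomru both have last vowel 'u' yet inflect differently (duwdupus, totomru), so the last vowel is not what conditions the rule; the final letter is.
"lotu" ends in -u. The stems ending in -u (tomru → totomru, vesadtu → vevesadtu) repeat the first consonant+vowel as a prefix.
The other patterns: stems ending in -p add -us; stems ending in -e insert -in- after the first vowel.
So lotu → lolotu.

lolotu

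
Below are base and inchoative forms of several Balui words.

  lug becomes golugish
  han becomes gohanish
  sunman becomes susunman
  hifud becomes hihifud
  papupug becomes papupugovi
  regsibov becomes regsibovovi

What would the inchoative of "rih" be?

gorihish

han and sunman both end in -n yet inflect differently (gohanish, susunman), so the final letter is not what conditions the rule; the number of vowels is.
"rih" has 1 vowel. The stems with 1 vowel (lug → golugish, han → gohanish) add go- … -ish around the stem.
The other patterns: stems with 2 vowels repeat the first consonant+vowel as a prefix; stems with 3 vowels add -ovi.
So rih → gorihish.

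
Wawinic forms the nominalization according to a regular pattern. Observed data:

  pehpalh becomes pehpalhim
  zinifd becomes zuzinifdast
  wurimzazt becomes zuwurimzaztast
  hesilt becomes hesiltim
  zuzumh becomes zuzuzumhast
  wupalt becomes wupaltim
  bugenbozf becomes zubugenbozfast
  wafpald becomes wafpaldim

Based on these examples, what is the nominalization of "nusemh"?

zunusemhast

"nusemh" has second-to-last letter 'm'. The one such stem in the data (zuzumh → zuzuzumhast) adds zu- … -ast around the stem, so the same rule applies.
The other pattern: stems whose second-to-last letter is 'l' add -im.
So nusemh → zunusemhast.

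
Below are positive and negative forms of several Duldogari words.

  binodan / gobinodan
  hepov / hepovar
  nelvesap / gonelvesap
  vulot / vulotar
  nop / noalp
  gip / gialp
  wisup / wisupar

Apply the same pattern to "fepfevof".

gofepfevof

nop and wisup both end in -p yet inflect differently (noalp, wisupar), so the final letter is not what conditions the rule; the number of vowels is.
"fepfevof" has 3 vowels. The stems with 3 vowels (nelvesap → gonelvesap, binodan → gobinodan) add the prefix go-.
So fepfevof → gofepfevof.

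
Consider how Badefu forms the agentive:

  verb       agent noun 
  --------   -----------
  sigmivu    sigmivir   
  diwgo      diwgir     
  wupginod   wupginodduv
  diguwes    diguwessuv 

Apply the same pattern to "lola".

lolir

diwgo and wupginod both have last vowel 'o' yet inflect differently (diwgir, wupginodduv), so the last vowel is not what conditions the rule; whether the stem ends in a vowel or a consonant is.
"lola" ends in a vowel. The stems ending in a vowel (sigmivu → sigmivir, diwgo → diwgir) drop the final letter and add -ir.
So lola → lolir.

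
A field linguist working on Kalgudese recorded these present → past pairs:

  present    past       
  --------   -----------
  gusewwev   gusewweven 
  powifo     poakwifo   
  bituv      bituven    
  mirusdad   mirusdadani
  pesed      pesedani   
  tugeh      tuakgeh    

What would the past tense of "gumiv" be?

pesed and gusewwev both have last vowel 'e' yet inflect differently (pesedani, gusewweven), so the last vowel is not what conditions the rule; the final letter is.
"gumiv" ends in -v. The stems ending in -v (bituv → bituven, gusewwev → gusewweven) add -en.
The other patterns: stems ending in -d add -ani; stems ending in -h or -o insert -ak- after the first vowel.
So gumiv → gumiven.

gumiven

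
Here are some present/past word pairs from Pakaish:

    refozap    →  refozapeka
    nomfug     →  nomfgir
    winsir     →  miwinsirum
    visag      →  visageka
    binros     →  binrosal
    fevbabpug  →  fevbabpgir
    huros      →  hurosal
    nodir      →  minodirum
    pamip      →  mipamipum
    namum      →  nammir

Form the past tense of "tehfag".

tehfageka

nomfug and visag both end in -g yet inflect differently (nomfgir, visageka), so the final letter is not what conditions the rule; the last vowel is.
"tehfag" has last vowel 'a'. The stems whose last vowel is 'a' (visag → visageka, refozap → refozapeka) add -eka.
The other patterns: stems whose last vowel is 'o' add -al; stems whose last vowel is 'i' add mi- … -um around the stem; stems whose last vowel is 'u' delete the last vowel and add -ir.
So tehfag → tehfageka.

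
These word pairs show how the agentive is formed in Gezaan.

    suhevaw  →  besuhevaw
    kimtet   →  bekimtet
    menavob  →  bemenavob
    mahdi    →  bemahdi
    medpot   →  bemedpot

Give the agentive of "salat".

besalat

Every pair shown (suhevaw → besuhevaw, kimtet → bekimtet, menavob → bemenavob, …) follows the same rule: add the prefix be-.
So salat → besalat.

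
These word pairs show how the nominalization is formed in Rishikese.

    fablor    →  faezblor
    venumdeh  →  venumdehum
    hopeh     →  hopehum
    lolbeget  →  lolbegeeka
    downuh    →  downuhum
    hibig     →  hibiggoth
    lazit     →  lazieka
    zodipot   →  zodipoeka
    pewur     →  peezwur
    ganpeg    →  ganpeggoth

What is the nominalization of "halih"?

halihum

pewur and downuh both have last vowel 'u' yet inflect differently (peezwur, downuhum), so the last vowel is not what conditions the rule; the final letter is.
"halih" ends in -h. The stems ending in -h (hopeh → hopehum, venumdeh → venumdehum, downuh → downuhum) add -um.
The other patterns: stems ending in -r insert -ez- after the first vowel; stems ending in -t drop the final letter and add -eka; stems ending in -g double the final consonant and add -oth.
So halih → halihum.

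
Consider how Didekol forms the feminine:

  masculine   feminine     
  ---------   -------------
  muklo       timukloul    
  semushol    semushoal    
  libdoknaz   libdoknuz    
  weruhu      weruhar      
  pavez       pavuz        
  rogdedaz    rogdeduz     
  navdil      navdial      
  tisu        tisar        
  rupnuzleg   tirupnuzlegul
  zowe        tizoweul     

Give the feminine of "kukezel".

kukezeal

pavez and zowe both have last vowel 'e' yet inflect differently (pavuz, tizoweul), so the last vowel is not what conditions the rule; the final letter is.
"kukezel" ends in -l. The stems ending in -l (navdil → navdial, semushol → semushoal) drop the final letter and add -al.
The other patterns: stems ending in -z change the last vowel to 'u'; stems ending in -u drop the final letter and add -ar; stems ending in -e, -g or -o add ti- … -ul around the stem.
So kukezel → kukezeal.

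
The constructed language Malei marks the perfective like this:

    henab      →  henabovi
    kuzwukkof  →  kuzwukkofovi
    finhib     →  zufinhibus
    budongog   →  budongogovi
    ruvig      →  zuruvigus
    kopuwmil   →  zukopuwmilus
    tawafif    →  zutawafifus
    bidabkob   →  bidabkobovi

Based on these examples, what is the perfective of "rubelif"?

tawafif and kuzwukkof both end in -f yet inflect differently (zutawafifus, kuzwukkofovi), so the final letter is not what conditions the rule; the last vowel is.
"rubelif" has last vowel 'i'. The stems whose last vowel is 'i' (finhib → zufinhibus, tawafif → zutawafifus, ruvig → zuruvigus) add zu- … -us around the stem.
The other pattern: stems whose last vowel is 'a' or 'o' add -ovi.
So rubelif → zurubelifus.

zurubelifus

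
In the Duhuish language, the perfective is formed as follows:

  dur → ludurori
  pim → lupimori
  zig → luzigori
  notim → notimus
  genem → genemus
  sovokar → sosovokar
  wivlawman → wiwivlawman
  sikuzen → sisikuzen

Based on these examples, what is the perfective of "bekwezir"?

bebekwezir

pim and notim both end in -m yet inflect differently (lupimori, notimus), so the final letter is not what conditions the rule; the number of vowels is.
"bekwezir" has 3 vowels. The stems with 3 vowels (sovokar → sosovokar, wivlawman → wiwivlawman, sikuzen → sisikuzen) repeat the first consonant+vowel as a prefix.
So bekwezir → bebekwezir.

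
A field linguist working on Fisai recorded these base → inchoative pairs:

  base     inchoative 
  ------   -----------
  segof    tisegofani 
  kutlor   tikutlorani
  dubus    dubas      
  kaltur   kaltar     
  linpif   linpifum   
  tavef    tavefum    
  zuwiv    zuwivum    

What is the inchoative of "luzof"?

tiluzofani

kaltur and kutlor both end in -r yet inflect differently (kaltar, tikutlorani), so the final letter is not what conditions the rule; the last vowel is.
"luzof" has last vowel 'o'. The stems whose last vowel is 'o' (kutlor → tikutlorani, segof → tisegofani) add ti- … -ani around the stem.
So luzof → tiluzofani.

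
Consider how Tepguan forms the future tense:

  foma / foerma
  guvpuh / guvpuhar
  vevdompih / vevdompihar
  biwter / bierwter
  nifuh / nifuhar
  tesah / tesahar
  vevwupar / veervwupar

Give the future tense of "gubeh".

tesah and vevwupar both have last vowel 'a' yet inflect differently (tesahar, veervwupar), so the last vowel is not what conditions the rule; the final letter is.
"gubeh" ends in -h. The stems ending in -h (vevdompih → vevdompihar, tesah → tesahar, nifuh → nifuhar) add -ar.
So gubeh → gubehar.

gubehar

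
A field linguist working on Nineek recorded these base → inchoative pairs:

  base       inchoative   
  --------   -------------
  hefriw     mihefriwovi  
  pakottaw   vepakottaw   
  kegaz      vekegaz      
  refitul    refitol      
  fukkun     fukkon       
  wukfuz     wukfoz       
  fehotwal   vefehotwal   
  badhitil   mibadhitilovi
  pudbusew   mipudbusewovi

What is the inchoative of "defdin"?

midefdinovi

"defdin" has last vowel 'i'. The stems whose last vowel is 'i' (badhitil → mibadhitilovi, hefriw → mihefriwovi) add mi- … -ovi around the stem.
The other patterns: stems whose last vowel is 'u' change the last vowel to 'o'; stems whose last vowel is 'a' add the prefix ve-.
So defdin → midefdinovi.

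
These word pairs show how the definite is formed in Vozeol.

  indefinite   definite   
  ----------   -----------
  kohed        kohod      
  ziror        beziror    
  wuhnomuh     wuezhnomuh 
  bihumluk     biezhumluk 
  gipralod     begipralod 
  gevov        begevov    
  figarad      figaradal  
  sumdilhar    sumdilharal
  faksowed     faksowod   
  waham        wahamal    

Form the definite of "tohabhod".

sumdilhar and ziror both end in -r yet inflect differently (sumdilharal, beziror), so the final letter is not what conditions the rule; the last vowel is.
"tohabhod" has last vowel 'o'. The stems whose last vowel is 'o' (gevov → begevov, ziror → beziror, gipralod → begipralod) add the prefix be-.
The other patterns: stems whose last vowel is 'a' add -al; stems whose last vowel is 'e' change the last vowel to 'o'; stems whose last vowel is 'u' insert -ez- after the first vowel.
So tohabhod → betohabhod.

betohabhod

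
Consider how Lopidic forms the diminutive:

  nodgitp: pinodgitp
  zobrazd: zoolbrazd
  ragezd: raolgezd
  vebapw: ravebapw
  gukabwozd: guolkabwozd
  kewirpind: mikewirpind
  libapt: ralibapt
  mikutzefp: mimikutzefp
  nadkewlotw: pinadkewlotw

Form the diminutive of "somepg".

vebapw and nadkewlotw both end in -w yet inflect differently (ravebapw, pinadkewlotw), so the final letter is not what conditions the rule; the second-to-last letter is.
"somepg" has second-to-last letter 'p'. The stems whose second-to-last letter is 'p' (libapt → ralibapt, vebapw → ravebapw) add the prefix ra-.
The other patterns: stems whose second-to-last letter is 'z' insert -ol- after the first vowel; stems whose second-to-last letter is 't' add the prefix pi-; stems whose second-to-last letter is 'f' or 'n' add the prefix mi-.
So somepg → rasomepg.

rasomepg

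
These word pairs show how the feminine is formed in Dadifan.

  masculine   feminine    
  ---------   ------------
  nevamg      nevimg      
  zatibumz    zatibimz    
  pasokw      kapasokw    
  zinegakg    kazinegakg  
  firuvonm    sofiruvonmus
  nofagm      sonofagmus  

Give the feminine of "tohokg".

"tohokg" has second-to-last letter 'k'. The stems whose second-to-last letter is 'k' (pasokw → kapasokw, zinegakg → kazinegakg) add the prefix ka-.
The other patterns: stems whose second-to-last letter is 'm' change the last vowel to 'i'; stems whose second-to-last letter is 'g' or 'n' add so- … -us around the stem.
So tohokg → katohokg.

katohokg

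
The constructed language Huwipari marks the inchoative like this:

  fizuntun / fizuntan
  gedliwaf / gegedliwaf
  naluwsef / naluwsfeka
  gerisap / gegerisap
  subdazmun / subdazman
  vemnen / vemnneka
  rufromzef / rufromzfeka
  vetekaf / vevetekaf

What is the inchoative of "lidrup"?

lidrap

subdazmun and vemnen both end in -n yet inflect differently (subdazman, vemnneka), so the final letter is not what conditions the rule; the last vowel is.
"lidrup" has last vowel 'u'. The stems whose last vowel is 'u' (subdazmun → subdazman, fizuntun → fizuntan) change the last vowel to 'a'.
The other patterns: stems whose last vowel is 'e' delete the last vowel and add -eka; stems whose last vowel is 'a' repeat the first consonant+vowel as a prefix.
So lidrup → lidrap.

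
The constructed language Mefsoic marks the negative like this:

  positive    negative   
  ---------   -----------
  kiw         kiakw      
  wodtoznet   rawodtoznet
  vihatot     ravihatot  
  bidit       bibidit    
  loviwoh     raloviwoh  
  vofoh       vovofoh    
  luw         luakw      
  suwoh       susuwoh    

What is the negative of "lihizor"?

ralihizor

vofoh and loviwoh both end in -h yet inflect differently (vovofoh, raloviwoh), so the final letter is not what conditions the rule; the number of vowels is.
"lihizor" has 3 vowels. The stems with 3 vowels (loviwoh → raloviwoh, vihatot → ravihatot, wodtoznet → rawodtoznet) add the prefix ra-.
The other patterns: stems with 1 vowel insert -ak- after the first vowel; stems with 2 vowels repeat the first consonant+vowel as a prefix.
So lihizor → ralihizor.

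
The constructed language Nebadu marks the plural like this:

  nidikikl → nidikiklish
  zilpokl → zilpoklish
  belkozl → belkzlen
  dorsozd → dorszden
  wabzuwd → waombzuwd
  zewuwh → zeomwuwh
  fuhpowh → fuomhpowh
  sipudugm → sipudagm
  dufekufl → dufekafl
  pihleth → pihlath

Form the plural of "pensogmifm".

pensogmafm

nidikikl and belkozl both end in -l yet inflect differently (nidikiklish, belkzlen), so the final letter is not what conditions the rule; the second-to-last letter is.
"pensogmifm" has second-to-last letter 'f'. The one such stem in the data (dufekufl → dufekafl) changes the last vowel to 'a' (as do sipudugm, pihleth), so the same rule applies.
So pensogmifm → pensogmafm.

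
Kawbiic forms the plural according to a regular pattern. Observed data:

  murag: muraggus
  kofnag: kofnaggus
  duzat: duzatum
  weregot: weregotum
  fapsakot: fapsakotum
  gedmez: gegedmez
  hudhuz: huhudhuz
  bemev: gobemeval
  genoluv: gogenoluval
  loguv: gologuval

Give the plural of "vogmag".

vogmaggus

"vogmag" ends in -g. The stems ending in -g (murag → muraggus, kofnag → kofnaggus) double the final consonant and add -us.
So vogmag → vogmaggus.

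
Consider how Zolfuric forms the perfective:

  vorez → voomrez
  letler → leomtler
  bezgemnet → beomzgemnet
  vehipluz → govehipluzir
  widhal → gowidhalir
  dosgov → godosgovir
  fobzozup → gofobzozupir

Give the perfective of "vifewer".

vorez and vehipluz both end in -z yet inflect differently (voomrez, govehipluzir), so the final letter is not what conditions the rule; the last vowel is.
"vifewer" has last vowel 'e'. The stems whose last vowel is 'e' (vorez → voomrez, letler → leomtler, bezgemnet → beomzgemnet) insert -om- after the first vowel.
The other pattern: stems whose last vowel is 'a', 'o' or 'u' add go- … -ir around the stem.
So vifewer → viomfewer.

viomfewer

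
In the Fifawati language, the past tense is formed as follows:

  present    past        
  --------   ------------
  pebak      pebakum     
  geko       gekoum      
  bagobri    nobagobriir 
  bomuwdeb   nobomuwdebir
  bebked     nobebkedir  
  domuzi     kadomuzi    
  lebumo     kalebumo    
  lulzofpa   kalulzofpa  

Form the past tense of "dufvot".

bagobri and domuzi both end in -i yet inflect differently (nobagobriir, kadomuzi), so the final letter is not what conditions the rule; the first letter is.
"dufvot" begins with d-. The one such stem in the data (domuzi → kadomuzi) adds the prefix ka-, so the same rule applies.
So dufvot → kadufvot.

kadufvot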